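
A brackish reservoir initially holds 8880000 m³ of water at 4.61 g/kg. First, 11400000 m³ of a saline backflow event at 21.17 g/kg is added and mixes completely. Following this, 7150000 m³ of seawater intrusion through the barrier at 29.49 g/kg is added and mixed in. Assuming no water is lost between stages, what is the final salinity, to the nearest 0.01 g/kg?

17.98 g/kg

Mass of salt is conserved:
Initial salt = 8,880,000×4.61 = 40,936,800
After stage 1: salt = 40,936,800 + 11,400,000×21.17 = 282,274,800; volume = 20,280,000 m³; S = 13.919 g/kg
After stage 2: salt = 282,274,800 + 7,150,000×29.49 = 493,128,300; volume = 27,430,000 m³
S = 493,128,300 / 27,430,000 = 17.9777 g/kg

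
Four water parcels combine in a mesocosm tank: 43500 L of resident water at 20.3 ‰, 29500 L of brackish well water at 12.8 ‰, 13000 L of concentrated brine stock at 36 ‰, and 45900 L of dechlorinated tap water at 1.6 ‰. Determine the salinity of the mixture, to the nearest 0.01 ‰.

13.66 ‰

Total salt / total volume:
salt = 43,500×20.3 + 29,500×12.8 + 13,000×36 + 45,900×1.6 = 883,050 + 377,600 + 468,000 + 73,440 = 1,802,090
volume = 43,500 + 29,500 + 13,000 + 45,900 = 131,900 L
S = 1,802,090 / 131,900 = 13.6625 ‰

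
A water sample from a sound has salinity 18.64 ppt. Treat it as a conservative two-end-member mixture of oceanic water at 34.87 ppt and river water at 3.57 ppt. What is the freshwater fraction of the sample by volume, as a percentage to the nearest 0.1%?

51.9%

Let f be the freshwater fraction. Salt balance per unit volume:
f×3.57 + (1−f)×34.87 = 18.64
f = (34.87 − 18.64) / (34.87 − 3.57) = 16.23/31.3 = 0.5185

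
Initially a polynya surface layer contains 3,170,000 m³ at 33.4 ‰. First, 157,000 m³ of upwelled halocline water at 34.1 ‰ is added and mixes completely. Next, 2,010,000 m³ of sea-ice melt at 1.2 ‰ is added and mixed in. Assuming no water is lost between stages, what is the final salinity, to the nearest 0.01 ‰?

21.29 ‰

By conservation of dissolved salt,
Initial salt = 3,170,000×33.4 = 105,878,000
After stage 1: salt = 105,878,000 + 157,000×34.1 = 111,231,700; volume = 3,327,000 m³; S = 33.433 ‰
After stage 2: salt = 111,231,700 + 2,010,000×1.2 = 113,643,700; volume = 5,337,000 m³
S = 113,643,700 / 5,337,000 = 21.2936 ‰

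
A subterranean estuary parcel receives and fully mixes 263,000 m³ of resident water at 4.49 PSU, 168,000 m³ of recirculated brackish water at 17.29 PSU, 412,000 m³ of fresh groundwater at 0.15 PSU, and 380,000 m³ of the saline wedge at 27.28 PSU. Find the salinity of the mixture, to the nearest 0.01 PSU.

Weighted by volume,
salt = 263,000×4.49 + 168,000×17.29 + 412,000×0.15 + 380,000×27.28 = 1,180,870 + 2,904,720 + 61,800 + 10,366,400 = 14,513,790
volume = 263,000 + 168,000 + 412,000 + 380,000 = 1,223,000 m³
S = 14,513,790 / 1,223,000 = 11.8674 PSU

11.87 PSU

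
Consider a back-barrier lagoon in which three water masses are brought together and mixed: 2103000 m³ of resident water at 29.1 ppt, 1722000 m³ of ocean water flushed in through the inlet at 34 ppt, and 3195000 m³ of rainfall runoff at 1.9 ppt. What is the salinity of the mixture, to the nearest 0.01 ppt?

17.92 ppt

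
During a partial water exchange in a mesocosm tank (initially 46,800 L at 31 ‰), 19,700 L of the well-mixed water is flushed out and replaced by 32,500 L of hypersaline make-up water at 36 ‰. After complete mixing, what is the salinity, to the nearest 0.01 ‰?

Remaining after removal: 27,100 L at 31 ‰ (salt = 840,100)
After addition: salt = 840,100 + 32,500×36 = 2,010,100; volume = 59,600 L
S = 2,010,100 / 59,600 = 33.7265 ‰

33.73 ‰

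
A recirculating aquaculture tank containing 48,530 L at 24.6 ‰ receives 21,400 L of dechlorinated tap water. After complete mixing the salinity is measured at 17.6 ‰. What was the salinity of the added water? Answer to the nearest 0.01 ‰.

1.73 ‰

Salt balance: 48,530×24.6 + 21,400×S = 69,930×17.6
1,193,838 + 21,400·S = 1,230,768
S = (1,230,768 − 1,193,838) / 21,400 = 1.7257 ‰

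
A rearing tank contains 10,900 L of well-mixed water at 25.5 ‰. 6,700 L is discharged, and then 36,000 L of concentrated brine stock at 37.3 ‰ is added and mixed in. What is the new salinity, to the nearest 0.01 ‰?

36.07 ‰

Remaining after removal: 4,200 L at 25.5 ‰ (salt = 107,100)
After addition: salt = 107,100 + 36,000×37.3 = 1,449,900; volume = 40,200 L
S = 1,449,900 / 40,200 = 36.0672 ‰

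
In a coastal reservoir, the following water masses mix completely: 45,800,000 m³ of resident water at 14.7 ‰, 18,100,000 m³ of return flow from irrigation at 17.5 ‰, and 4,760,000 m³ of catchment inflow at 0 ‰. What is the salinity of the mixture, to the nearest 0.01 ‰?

Weighted by volume,
salt = 45,800,000×14.7 + 18,100,000×17.5 + 4,760,000×0 = 673,260,000 + 316,750,000 + 0 = 990,010,000
volume = 45,800,000 + 18,100,000 + 4,760,000 = 68,660,000 m³
S = 990,010,000 / 68,660,000 = 14.419 ‰

14.42 ‰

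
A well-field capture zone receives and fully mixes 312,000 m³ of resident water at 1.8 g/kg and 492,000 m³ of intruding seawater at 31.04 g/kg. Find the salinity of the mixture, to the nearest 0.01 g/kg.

19.69 g/kg

Conserving salt mass:
salt = 312,000×1.8 + 492,000×31.04 = 561,600 + 15,271,680 = 15,833,280
volume = 312,000 + 492,000 = 804,000 m³
S = 15,833,280 / 804,000 = 19.6931 g/kg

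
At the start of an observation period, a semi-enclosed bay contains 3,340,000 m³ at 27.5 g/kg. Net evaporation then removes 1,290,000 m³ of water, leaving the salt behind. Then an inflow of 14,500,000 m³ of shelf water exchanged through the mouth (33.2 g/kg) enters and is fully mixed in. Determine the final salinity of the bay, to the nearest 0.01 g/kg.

34.64 g/kg

After evaporation: salt = 3,340,000×27.5 = 91,850,000; volume = 3,340,000 − 1,290,000 = 2,050,000 m³
After mixing: salt = 91,850,000 + 14,500,000×33.2 = 573,250,000; volume = 2,050,000 + 14,500,000 = 16,550,000 m³
S = 573,250,000 / 16,550,000 = 34.6375 g/kg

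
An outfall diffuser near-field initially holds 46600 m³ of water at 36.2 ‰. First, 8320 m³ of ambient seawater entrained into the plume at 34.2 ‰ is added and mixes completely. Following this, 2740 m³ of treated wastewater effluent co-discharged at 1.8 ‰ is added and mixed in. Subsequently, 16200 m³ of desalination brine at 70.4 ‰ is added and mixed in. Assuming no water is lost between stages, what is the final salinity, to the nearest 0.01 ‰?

Conserving salt mass:
Initial salt = 46,600×36.2 = 1,686,920
After stage 1: salt = 1,686,920 + 8,320×34.2 = 1,971,464; volume = 54,920 m³; S = 35.897 ‰
After stage 2: salt = 1,971,464 + 2,740×1.8 = 1,976,396; volume = 57,660 m³; S = 34.277 ‰
After stage 3: salt = 1,976,396 + 16,200×70.4 = 3,116,876; volume = 73,860 m³
S = 3,116,876 / 73,860 = 42.1998 ‰

42.20 ‰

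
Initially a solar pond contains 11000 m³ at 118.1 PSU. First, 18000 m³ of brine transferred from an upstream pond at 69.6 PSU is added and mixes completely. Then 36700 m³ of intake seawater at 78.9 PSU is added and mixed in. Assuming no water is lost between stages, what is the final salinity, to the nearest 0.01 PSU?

82.92 PSU

Mass of salt is conserved:
Initial salt = 11,000×118.1 = 1,299,100
After stage 1: salt = 1,299,100 + 18,000×69.6 = 2,551,900; volume = 29,000 m³; S = 87.997 PSU
After stage 2: salt = 2,551,900 + 36,700×78.9 = 5,447,530; volume = 65,700 m³
S = 5,447,530 / 65,700 = 82.9152 PSU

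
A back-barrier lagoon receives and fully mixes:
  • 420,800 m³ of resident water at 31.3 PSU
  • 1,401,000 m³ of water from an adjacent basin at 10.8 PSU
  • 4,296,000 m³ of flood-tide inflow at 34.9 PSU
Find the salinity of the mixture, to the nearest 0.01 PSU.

29.13 PSU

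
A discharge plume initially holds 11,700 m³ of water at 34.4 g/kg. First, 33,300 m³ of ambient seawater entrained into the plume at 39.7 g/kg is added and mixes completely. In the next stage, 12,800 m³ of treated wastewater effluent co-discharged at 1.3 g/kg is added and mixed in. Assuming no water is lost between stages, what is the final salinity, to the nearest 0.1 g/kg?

30.1 g/kg

Conserving salt mass:
Initial salt = 11,700×34.4 = 402,480
After stage 1: salt = 402,480 + 33,300×39.7 = 1,724,490; volume = 45,000 m³; S = 38.322 g/kg
After stage 2: salt = 1,724,490 + 12,800×1.3 = 1,741,130; volume = 57,800 m³
S = 1,741,130 / 57,800 = 30.1234 g/kg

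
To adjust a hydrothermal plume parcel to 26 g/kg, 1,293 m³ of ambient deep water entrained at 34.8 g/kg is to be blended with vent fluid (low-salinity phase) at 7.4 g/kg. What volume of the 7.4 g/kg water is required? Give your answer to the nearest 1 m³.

612 m³

Salt balance: 1,293×34.8 + V×7.4 = (1,293+V)×26
44,996.4 + 7.4V = 33,618 + 26V
11,378.4 = 18.6V
V = 611.74 m³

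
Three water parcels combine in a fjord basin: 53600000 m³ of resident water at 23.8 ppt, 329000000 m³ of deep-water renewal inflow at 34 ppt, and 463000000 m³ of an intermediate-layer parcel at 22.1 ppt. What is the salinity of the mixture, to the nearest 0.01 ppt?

Total salt / total volume:
salt = 53,600,000×23.8 + 329,000,000×34 + 463,000,000×22.1 = 1,275,680,000 + 11,186,000,000 + 10,232,300,000 = 22,693,980,000
volume = 53,600,000 + 329,000,000 + 463,000,000 = 845,600,000 m³
S = 22,693,980,000 / 845,600,000 = 26.8377 ppt

26.84 ppt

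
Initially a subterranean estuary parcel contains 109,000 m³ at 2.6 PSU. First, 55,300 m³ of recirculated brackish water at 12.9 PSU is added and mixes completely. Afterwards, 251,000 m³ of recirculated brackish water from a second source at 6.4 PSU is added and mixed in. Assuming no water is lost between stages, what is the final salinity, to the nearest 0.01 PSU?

6.27 PSU

Total salt / total volume:
Initial salt = 109,000×2.6 = 283,400
After stage 1: salt = 283,400 + 55,300×12.9 = 996,770; volume = 164,300 m³; S = 6.067 PSU
After stage 2: salt = 996,770 + 251,000×6.4 = 2,603,170; volume = 415,300 m³
S = 2,603,170 / 415,300 = 6.2682 PSU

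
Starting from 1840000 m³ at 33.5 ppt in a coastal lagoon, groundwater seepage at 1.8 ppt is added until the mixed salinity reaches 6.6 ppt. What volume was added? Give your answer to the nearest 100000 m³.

10300000 m³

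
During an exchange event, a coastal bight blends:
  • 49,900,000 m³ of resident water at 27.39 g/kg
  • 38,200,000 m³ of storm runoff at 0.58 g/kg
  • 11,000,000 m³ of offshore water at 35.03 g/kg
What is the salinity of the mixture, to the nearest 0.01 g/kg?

17.90 g/kg

Weighted by volume,
salt = 49,900,000×27.39 + 38,200,000×0.58 + 11,000,000×35.03 = 1,366,761,000 + 22,156,000 + 385,330,000 = 1,774,247,000
volume = 49,900,000 + 38,200,000 + 11,000,000 = 99,100,000 m³
S = 1,774,247,000 / 99,100,000 = 17.9036 g/kg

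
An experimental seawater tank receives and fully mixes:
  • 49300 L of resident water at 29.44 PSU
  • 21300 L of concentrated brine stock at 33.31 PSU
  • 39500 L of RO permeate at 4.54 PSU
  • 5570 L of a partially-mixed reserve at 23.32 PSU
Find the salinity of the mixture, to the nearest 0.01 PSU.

Mass of salt is conserved:
salt = 49,300×29.44 + 21,300×33.31 + 39,500×4.54 + 5,570×23.32 = 1,451,392 + 709,503 + 179,330 + 129,892.4 = 2,470,117.4
volume = 49,300 + 21,300 + 39,500 + 5,570 = 115,670 L
S = 2,470,117.4 / 115,670 = 21.3549 PSU

21.35 PSU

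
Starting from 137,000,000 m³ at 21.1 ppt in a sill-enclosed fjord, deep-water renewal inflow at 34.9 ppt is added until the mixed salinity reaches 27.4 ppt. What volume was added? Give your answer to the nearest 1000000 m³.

115000000 m³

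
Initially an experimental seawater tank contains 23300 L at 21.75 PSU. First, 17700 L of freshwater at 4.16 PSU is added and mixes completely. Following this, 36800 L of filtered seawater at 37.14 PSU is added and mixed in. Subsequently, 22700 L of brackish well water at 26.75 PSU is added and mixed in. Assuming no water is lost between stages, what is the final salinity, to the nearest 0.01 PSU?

25.42 PSU

By conservation of dissolved salt,
Initial salt = 23,300×21.75 = 506,775
After stage 1: salt = 506,775 + 17,700×4.16 = 580,407; volume = 41,000 L; S = 14.156 PSU
After stage 2: salt = 580,407 + 36,800×37.14 = 1,947,159; volume = 77,800 L; S = 25.028 PSU
After stage 3: salt = 1,947,159 + 22,700×26.75 = 2,554,384; volume = 100,500 L
S = 2,554,384 / 100,500 = 25.4168 PSU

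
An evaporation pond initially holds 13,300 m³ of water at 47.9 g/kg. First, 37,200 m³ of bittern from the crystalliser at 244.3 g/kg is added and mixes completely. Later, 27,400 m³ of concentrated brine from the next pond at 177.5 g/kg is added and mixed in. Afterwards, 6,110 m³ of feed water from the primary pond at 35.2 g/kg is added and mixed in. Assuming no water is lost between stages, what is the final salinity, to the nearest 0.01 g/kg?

Total salt / total volume:
Initial salt = 13,300×47.9 = 637,070
After stage 1: salt = 637,070 + 37,200×244.3 = 9,725,030; volume = 50,500 m³; S = 192.575 g/kg
After stage 2: salt = 9,725,030 + 27,400×177.5 = 14,588,530; volume = 77,900 m³; S = 187.273 g/kg
After stage 3: salt = 14,588,530 + 6,110×35.2 = 14,803,602; volume = 84,010 m³
S = 14,803,602 / 84,010 = 176.2124 g/kg

176.21 g/kg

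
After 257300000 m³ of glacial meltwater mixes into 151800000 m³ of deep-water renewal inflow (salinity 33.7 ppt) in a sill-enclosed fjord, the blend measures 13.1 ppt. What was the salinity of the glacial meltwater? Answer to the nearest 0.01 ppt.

0.95 ppt

Salt balance: 151,800,000×33.7 + 257,300,000×S = 409,100,000×13.1
5,115,660,000 + 257,300,000·S = 5,359,210,000
S = (5,359,210,000 − 5,115,660,000) / 257,300,000 = 0.9466 ppt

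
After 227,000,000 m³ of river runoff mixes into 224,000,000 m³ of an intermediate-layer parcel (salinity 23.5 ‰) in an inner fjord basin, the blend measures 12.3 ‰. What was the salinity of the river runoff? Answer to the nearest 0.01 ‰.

Salt balance: 224,000,000×23.5 + 227,000,000×S = 451,000,000×12.3
5,264,000,000 + 227,000,000·S = 5,547,300,000
S = (5,547,300,000 − 5,264,000,000) / 227,000,000 = 1.248 ‰

1.25 ‰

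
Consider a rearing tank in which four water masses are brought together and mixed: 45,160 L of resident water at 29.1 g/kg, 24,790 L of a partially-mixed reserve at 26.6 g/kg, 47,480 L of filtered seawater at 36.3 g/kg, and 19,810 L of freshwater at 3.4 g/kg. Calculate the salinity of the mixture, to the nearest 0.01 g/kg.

Weighted by volume,
salt = 45,160×29.1 + 24,790×26.6 + 47,480×36.3 + 19,810×3.4 = 1,314,156 + 659,414 + 1,723,524 + 67,354 = 3,764,448
volume = 45,160 + 24,790 + 47,480 + 19,810 = 137,240 L
S = 3,764,448 / 137,240 = 27.4297 g/kg

27.43 g/kg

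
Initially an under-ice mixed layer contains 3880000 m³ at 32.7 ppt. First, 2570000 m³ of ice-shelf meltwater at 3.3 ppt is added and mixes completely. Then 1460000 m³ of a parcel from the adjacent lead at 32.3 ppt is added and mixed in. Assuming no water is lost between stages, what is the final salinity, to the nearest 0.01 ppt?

23.07 ppt

Conserving salt mass:
Initial salt = 3,880,000×32.7 = 126,876,000
After stage 1: salt = 126,876,000 + 2,570,000×3.3 = 135,357,000; volume = 6,450,000 m³; S = 20.986 ppt
After stage 2: salt = 135,357,000 + 1,460,000×32.3 = 182,515,000; volume = 7,910,000 m³
S = 182,515,000 / 7,910,000 = 23.074 ppt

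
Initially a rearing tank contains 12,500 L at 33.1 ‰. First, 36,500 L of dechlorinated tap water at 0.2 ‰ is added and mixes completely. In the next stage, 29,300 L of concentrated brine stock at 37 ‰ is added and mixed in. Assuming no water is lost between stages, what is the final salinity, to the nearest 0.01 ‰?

19.22 ‰

Salt balance:
Initial salt = 12,500×33.1 = 413,750
After stage 1: salt = 413,750 + 36,500×0.2 = 421,050; volume = 49,000 L; S = 8.593 ‰
After stage 2: salt = 421,050 + 29,300×37 = 1,505,150; volume = 78,300 L
S = 1,505,150 / 78,300 = 19.2229 ‰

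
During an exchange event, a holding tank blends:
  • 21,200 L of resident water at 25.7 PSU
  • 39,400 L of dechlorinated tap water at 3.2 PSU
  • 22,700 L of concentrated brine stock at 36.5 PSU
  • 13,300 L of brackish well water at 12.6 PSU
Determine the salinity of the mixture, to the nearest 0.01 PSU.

17.26 PSU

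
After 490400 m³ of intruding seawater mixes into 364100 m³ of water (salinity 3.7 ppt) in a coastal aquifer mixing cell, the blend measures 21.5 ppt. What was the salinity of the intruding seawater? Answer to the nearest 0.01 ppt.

Salt balance: 364,100×3.7 + 490,400×S = 854,500×21.5
1,347,170 + 490,400·S = 18,371,750
S = (18,371,750 − 1,347,170) / 490,400 = 34.7157 ppt

34.72 ppt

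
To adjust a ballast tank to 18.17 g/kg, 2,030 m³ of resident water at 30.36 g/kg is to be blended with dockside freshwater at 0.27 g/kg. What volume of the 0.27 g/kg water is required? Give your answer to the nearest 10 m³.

Salt balance: 2,030×30.36 + V×0.27 = (2,030+V)×18.17
61,630.8 + 0.27V = 36,885.1 + 18.17V
24,745.7 = 17.9V
V = 1,382.44 m³

1380 m³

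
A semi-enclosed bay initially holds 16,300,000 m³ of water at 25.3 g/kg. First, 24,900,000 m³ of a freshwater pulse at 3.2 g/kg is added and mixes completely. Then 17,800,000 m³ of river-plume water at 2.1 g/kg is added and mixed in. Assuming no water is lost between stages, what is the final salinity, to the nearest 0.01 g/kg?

Mass of salt is conserved:
Initial salt = 16,300,000×25.3 = 412,390,000
After stage 1: salt = 412,390,000 + 24,900,000×3.2 = 492,070,000; volume = 41,200,000 m³; S = 11.943 g/kg
After stage 2: salt = 492,070,000 + 17,800,000×2.1 = 529,450,000; volume = 59,000,000 m³
S = 529,450,000 / 59,000,000 = 8.9737 g/kg

8.97 g/kg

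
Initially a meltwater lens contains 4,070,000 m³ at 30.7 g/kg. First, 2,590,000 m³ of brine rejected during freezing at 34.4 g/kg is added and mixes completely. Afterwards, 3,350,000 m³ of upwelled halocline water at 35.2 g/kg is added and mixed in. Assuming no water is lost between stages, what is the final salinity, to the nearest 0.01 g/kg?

33.16 g/kg

Salt balance:
Initial salt = 4,070,000×30.7 = 124,949,000
After stage 1: salt = 124,949,000 + 2,590,000×34.4 = 214,045,000; volume = 6,660,000 m³; S = 32.139 g/kg
After stage 2: salt = 214,045,000 + 3,350,000×35.2 = 331,965,000; volume = 10,010,000 m³
S = 331,965,000 / 10,010,000 = 33.1633 g/kg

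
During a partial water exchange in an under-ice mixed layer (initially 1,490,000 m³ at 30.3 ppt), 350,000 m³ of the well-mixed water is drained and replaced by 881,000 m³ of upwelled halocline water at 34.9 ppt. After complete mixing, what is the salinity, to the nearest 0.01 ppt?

Remaining after removal: 1,140,000 m³ at 30.3 ppt (salt = 34,542,000)
After addition: salt = 34,542,000 + 881,000×34.9 = 65,288,900; volume = 2,021,000 m³
S = 65,288,900 / 2,021,000 = 32.3052 ppt

32.31 ppt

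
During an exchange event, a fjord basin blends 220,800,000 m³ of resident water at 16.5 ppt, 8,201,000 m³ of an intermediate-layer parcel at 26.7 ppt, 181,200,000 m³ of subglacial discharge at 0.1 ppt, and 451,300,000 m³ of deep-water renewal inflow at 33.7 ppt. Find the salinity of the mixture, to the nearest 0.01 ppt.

By conservation of dissolved salt,
salt = 220,800,000×16.5 + 8,201,000×26.7 + 181,200,000×0.1 + 451,300,000×33.7 = 3,643,200,000 + 218,966,700 + 18,120,000 + 15,208,810,000 = 19,089,096,700
volume = 220,800,000 + 8,201,000 + 181,200,000 + 451,300,000 = 861,501,000 m³
S = 19,089,096,700 / 861,501,000 = 22.158 ppt

22.16 ppt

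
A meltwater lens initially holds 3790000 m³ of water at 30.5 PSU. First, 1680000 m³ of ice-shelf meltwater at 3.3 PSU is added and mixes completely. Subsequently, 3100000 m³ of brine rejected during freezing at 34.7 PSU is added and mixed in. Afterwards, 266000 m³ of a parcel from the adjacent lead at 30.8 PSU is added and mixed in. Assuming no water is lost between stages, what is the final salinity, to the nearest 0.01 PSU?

By conservation of dissolved salt,
Initial salt = 3,790,000×30.5 = 115,595,000
After stage 1: salt = 115,595,000 + 1,680,000×3.3 = 121,139,000; volume = 5,470,000 m³; S = 22.146 PSU
After stage 2: salt = 121,139,000 + 3,100,000×34.7 = 228,709,000; volume = 8,570,000 m³; S = 26.687 PSU
After stage 3: salt = 228,709,000 + 266,000×30.8 = 236,901,800; volume = 8,836,000 m³
S = 236,901,800 / 8,836,000 = 26.811 PSU

26.81 PSU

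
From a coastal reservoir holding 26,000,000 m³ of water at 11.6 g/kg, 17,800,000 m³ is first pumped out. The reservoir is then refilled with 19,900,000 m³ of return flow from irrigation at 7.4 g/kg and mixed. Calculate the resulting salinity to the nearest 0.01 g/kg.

8.63 g/kg

Remaining after removal: 8,200,000 m³ at 11.6 g/kg (salt = 95,120,000)
After addition: salt = 95,120,000 + 19,900,000×7.4 = 242,380,000; volume = 28,100,000 m³
S = 242,380,000 / 28,100,000 = 8.6256 g/kg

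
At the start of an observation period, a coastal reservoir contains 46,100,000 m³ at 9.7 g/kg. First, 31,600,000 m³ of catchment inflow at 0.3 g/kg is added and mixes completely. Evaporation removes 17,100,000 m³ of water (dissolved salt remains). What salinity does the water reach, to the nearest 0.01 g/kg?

7.54 g/kg

After mixing: salt = 46,100,000×9.7 + 31,600,000×0.3 = 456,650,000; volume = 77,700,000 m³
After evaporation: salt unchanged = 456,650,000; volume = 77,700,000 − 17,100,000 = 60,600,000 m³
S = 456,650,000 / 60,600,000 = 7.5355 g/kg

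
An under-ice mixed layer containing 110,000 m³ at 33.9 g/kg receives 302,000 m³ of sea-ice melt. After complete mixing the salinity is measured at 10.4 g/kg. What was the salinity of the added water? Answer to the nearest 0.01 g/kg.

1.84 g/kg

Salt balance: 110,000×33.9 + 302,000×S = 412,000×10.4
3,729,000 + 302,000·S = 4,284,800
S = (4,284,800 − 3,729,000) / 302,000 = 1.8404 g/kg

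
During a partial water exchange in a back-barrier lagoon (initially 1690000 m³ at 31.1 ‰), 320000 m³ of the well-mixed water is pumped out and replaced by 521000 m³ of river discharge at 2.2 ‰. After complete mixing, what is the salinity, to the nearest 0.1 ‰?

23.1 ‰

Remaining after removal: 1,370,000 m³ at 31.1 ‰ (salt = 42,607,000)
After addition: salt = 42,607,000 + 521,000×2.2 = 43,753,200; volume = 1,891,000 m³
S = 43,753,200 / 1,891,000 = 23.1376 ‰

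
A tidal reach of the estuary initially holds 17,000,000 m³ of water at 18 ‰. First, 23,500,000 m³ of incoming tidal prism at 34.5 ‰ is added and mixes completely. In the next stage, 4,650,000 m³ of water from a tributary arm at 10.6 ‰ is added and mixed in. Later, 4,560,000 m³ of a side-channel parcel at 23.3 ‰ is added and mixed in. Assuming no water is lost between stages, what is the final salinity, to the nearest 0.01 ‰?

By conservation of dissolved salt,
Initial salt = 17,000,000×18 = 306,000,000
After stage 1: salt = 306,000,000 + 23,500,000×34.5 = 1,116,750,000; volume = 40,500,000 m³; S = 27.574 ‰
After stage 2: salt = 1,116,750,000 + 4,650,000×10.6 = 1,166,040,000; volume = 45,150,000 m³; S = 25.826 ‰
After stage 3: salt = 1,166,040,000 + 4,560,000×23.3 = 1,272,288,000; volume = 49,710,000 m³
S = 1,272,288,000 / 49,710,000 = 25.5942 ‰

25.59 ‰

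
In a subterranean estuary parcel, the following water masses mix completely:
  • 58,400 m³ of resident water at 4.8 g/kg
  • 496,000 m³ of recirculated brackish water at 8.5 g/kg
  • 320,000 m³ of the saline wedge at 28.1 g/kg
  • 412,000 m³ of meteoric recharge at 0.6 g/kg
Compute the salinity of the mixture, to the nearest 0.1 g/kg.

10.7 g/kg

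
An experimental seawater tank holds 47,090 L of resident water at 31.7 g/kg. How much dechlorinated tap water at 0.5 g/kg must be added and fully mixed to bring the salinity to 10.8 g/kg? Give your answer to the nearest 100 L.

Salt balance: 47,090×31.7 + V×0.5 = (47,090+V)×10.8
1,492,753 + 0.5V = 508,572 + 10.8V
984,181 = 10.3V
V = 95,551.55 L

95600 L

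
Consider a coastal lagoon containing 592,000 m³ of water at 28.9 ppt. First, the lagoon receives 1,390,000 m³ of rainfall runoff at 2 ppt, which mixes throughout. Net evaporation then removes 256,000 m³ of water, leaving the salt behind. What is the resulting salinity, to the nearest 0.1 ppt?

11.5 ppt

After mixing: salt = 592,000×28.9 + 1,390,000×2 = 19,888,800; volume = 1,982,000 m³
After evaporation: salt unchanged = 19,888,800; volume = 1,982,000 − 256,000 = 1,726,000 m³
S = 19,888,800 / 1,726,000 = 11.5231 ppt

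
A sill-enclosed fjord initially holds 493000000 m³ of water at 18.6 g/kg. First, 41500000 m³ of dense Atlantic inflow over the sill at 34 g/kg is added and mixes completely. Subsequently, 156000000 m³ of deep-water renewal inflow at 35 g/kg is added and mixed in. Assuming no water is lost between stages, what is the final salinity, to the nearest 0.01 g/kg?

Weighted by volume,
Initial salt = 493,000,000×18.6 = 9,169,800,000
After stage 1: salt = 9,169,800,000 + 41,500,000×34 = 10,580,800,000; volume = 534,500,000 m³; S = 19.796 g/kg
After stage 2: salt = 10,580,800,000 + 156,000,000×35 = 16,040,800,000; volume = 690,500,000 m³
S = 16,040,800,000 / 690,500,000 = 23.2307 g/kg

23.23 g/kg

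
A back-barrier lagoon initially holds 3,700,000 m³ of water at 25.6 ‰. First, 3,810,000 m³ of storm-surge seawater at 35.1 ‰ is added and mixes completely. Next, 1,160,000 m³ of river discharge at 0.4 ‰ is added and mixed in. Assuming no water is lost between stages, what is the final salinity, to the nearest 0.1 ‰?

Salt balance:
Initial salt = 3,700,000×25.6 = 94,720,000
After stage 1: salt = 94,720,000 + 3,810,000×35.1 = 228,451,000; volume = 7,510,000 m³; S = 30.42 ‰
After stage 2: salt = 228,451,000 + 1,160,000×0.4 = 228,915,000; volume = 8,670,000 m³
S = 228,915,000 / 8,670,000 = 26.4031 ‰

26.4 ‰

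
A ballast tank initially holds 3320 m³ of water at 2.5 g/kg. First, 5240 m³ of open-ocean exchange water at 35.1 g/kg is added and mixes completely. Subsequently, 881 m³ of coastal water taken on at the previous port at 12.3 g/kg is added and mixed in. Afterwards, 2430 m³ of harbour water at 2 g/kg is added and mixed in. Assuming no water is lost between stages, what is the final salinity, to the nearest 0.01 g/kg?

Total salt / total volume:
Initial salt = 3,320×2.5 = 8,300
After stage 1: salt = 8,300 + 5,240×35.1 = 192,224; volume = 8,560 m³; S = 22.456 g/kg
After stage 2: salt = 192,224 + 881×12.3 = 203,060.3; volume = 9,441 m³; S = 21.508 g/kg
After stage 3: salt = 203,060.3 + 2,430×2 = 207,920.3; volume = 11,871 m³
S = 207,920.3 / 11,871 = 17.515 g/kg

17.51 g/kg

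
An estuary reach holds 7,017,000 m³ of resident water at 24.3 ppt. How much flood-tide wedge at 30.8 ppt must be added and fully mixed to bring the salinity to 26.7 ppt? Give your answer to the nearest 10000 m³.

Salt balance: 7,017,000×24.3 + V×30.8 = (7,017,000+V)×26.7
170,513,100 + 30.8V = 187,353,900 + 26.7V
16,840,800 = 4.1V
V = 4,107,512.2 m³

4110000 m³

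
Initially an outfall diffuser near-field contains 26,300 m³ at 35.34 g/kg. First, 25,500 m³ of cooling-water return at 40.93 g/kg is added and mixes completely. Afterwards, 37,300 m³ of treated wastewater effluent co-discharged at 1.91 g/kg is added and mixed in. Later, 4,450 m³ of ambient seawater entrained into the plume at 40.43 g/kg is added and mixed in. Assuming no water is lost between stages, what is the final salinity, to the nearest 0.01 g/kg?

23.78 g/kg

Total salt / total volume:
Initial salt = 26,300×35.34 = 929,442
After stage 1: salt = 929,442 + 25,500×40.93 = 1,973,157; volume = 51,800 m³; S = 38.092 g/kg
After stage 2: salt = 1,973,157 + 37,300×1.91 = 2,044,400; volume = 89,100 m³; S = 22.945 g/kg
After stage 3: salt = 2,044,400 + 4,450×40.43 = 2,224,313.5; volume = 93,550 m³
S = 2,224,313.5 / 93,550 = 23.7767 g/kg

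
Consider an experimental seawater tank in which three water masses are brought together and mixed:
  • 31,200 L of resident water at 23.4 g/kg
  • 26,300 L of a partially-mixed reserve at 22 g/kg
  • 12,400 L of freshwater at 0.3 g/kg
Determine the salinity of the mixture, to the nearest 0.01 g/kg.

18.78 g/kg

Total salt / total volume:
salt = 31,200×23.4 + 26,300×22 + 12,400×0.3 = 730,080 + 578,600 + 3,720 = 1,312,400
volume = 31,200 + 26,300 + 12,400 = 69,900 L
S = 1,312,400 / 69,900 = 18.7754 g/kg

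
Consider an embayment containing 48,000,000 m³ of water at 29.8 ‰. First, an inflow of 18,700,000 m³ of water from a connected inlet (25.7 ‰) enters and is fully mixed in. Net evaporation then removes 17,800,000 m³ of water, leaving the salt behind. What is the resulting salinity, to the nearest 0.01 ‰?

After mixing: salt = 48,000,000×29.8 + 18,700,000×25.7 = 1,910,990,000; volume = 66,700,000 m³
After evaporation: salt unchanged = 1,910,990,000; volume = 66,700,000 − 17,800,000 = 48,900,000 m³
S = 1,910,990,000 / 48,900,000 = 39.0796 ‰

39.08 ‰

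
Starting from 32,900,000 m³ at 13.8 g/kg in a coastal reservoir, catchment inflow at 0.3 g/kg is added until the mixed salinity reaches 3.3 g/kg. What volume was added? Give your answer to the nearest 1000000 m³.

Salt balance: 32,900,000×13.8 + V×0.3 = (32,900,000+V)×3.3
454,020,000 + 0.3V = 108,570,000 + 3.3V
345,450,000 = 3V
V = 115,150,000 m³

115000000 m³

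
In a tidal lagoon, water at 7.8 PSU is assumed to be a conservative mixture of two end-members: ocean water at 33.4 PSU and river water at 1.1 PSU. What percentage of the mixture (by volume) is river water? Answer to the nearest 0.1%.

79.3%

Let f be the freshwater fraction. Salt balance per unit volume:
f×1.1 + (1−f)×33.4 = 7.8
f = (33.4 − 7.8) / (33.4 − 1.1) = 25.6/32.3 = 0.7926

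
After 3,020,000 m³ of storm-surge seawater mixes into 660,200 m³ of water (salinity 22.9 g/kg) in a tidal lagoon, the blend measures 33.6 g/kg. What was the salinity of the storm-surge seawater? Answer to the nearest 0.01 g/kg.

Salt balance: 660,200×22.9 + 3,020,000×S = 3,680,200×33.6
15,118,580 + 3,020,000·S = 123,654,720
S = (123,654,720 − 15,118,580) / 3,020,000 = 35.9391 g/kg

35.94 g/kg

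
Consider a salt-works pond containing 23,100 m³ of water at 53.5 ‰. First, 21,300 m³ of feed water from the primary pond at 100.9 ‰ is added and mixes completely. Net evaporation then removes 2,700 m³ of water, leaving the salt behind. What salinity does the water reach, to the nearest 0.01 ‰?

81.18 ‰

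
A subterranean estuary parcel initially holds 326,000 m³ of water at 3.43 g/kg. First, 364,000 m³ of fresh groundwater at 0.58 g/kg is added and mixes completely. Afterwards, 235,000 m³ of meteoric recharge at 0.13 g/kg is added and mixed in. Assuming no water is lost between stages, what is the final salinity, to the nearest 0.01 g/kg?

Salt balance:
Initial salt = 326,000×3.43 = 1,118,180
After stage 1: salt = 1,118,180 + 364,000×0.58 = 1,329,300; volume = 690,000 m³; S = 1.927 g/kg
After stage 2: salt = 1,329,300 + 235,000×0.13 = 1,359,850; volume = 925,000 m³
S = 1,359,850 / 925,000 = 1.4701 g/kg

1.47 g/kg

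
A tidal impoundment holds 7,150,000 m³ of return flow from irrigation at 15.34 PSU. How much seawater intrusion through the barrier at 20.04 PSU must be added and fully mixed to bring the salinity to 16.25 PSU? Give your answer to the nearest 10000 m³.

1720000 m³

Salt balance: 7,150,000×15.34 + V×20.04 = (7,150,000+V)×16.25
109,681,000 + 20.04V = 116,187,500 + 16.25V
6,506,500 = 3.79V
V = 1,716,754.62 m³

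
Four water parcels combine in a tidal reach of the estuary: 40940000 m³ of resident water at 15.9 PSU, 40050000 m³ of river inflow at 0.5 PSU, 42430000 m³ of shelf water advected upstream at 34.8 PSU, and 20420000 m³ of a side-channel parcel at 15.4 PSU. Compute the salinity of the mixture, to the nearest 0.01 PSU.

Salt balance:
salt = 40,940,000×15.9 + 40,050,000×0.5 + 42,430,000×34.8 + 20,420,000×15.4 = 650,946,000 + 20,025,000 + 1,476,564,000 + 314,468,000 = 2,462,003,000
volume = 40,940,000 + 40,050,000 + 42,430,000 + 20,420,000 = 143,840,000 m³
S = 2,462,003,000 / 143,840,000 = 17.1163 PSU

17.12 PSU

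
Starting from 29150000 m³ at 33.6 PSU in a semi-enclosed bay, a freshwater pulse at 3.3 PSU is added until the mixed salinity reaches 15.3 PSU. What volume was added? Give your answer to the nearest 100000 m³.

44500000 m³

Salt balance: 29,150,000×33.6 + V×3.3 = (29,150,000+V)×15.3
979,440,000 + 3.3V = 445,995,000 + 15.3V
533,445,000 = 12V
V = 44,453,750 m³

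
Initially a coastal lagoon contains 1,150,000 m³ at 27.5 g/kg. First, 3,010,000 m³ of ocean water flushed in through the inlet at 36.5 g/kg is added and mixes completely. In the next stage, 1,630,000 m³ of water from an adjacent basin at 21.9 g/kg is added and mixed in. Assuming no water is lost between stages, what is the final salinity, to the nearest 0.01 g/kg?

30.60 g/kg

By conservation of dissolved salt,
Initial salt = 1,150,000×27.5 = 31,625,000
After stage 1: salt = 31,625,000 + 3,010,000×36.5 = 141,490,000; volume = 4,160,000 m³; S = 34.012 g/kg
After stage 2: salt = 141,490,000 + 1,630,000×21.9 = 177,187,000; volume = 5,790,000 m³
S = 177,187,000 / 5,790,000 = 30.6022 g/kg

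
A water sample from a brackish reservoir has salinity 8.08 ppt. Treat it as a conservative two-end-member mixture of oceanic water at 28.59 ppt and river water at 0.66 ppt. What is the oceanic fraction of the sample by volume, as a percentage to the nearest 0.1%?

Let g be the oceanic fraction. Salt balance per unit volume:
g×28.59 + (1−g)×0.66 = 8.08
g = (8.08 − 0.66) / (28.59 − 0.66) = 7.42/27.93 = 0.2657

26.6%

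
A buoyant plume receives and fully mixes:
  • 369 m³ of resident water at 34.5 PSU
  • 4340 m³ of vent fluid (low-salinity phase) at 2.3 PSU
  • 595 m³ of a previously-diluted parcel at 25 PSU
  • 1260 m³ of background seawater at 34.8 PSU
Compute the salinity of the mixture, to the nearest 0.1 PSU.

Mass of salt is conserved:
salt = 369×34.5 + 4,340×2.3 + 595×25 + 1,260×34.8 = 12,730.5 + 9,982 + 14,875 + 43,848 = 81,435.5
volume = 369 + 4,340 + 595 + 1,260 = 6,564 m³
S = 81,435.5 / 6,564 = 12.406 PSU

12.4 PSU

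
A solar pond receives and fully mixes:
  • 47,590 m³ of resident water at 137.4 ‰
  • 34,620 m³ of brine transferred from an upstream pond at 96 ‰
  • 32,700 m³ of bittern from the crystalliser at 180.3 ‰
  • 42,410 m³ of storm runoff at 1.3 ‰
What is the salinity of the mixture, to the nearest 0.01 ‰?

100.52 ‰

Weighted by volume,
salt = 47,590×137.4 + 34,620×96 + 32,700×180.3 + 42,410×1.3 = 6,538,866 + 3,323,520 + 5,895,810 + 55,133 = 15,813,329
volume = 47,590 + 34,620 + 32,700 + 42,410 = 157,320 m³
S = 15,813,329 / 157,320 = 100.517 ‰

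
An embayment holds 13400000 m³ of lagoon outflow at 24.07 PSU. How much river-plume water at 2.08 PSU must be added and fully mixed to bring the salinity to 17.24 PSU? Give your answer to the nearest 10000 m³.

Salt balance: 13,400,000×24.07 + V×2.08 = (13,400,000+V)×17.24
322,538,000 + 2.08V = 231,016,000 + 17.24V
91,522,000 = 15.16V
V = 6,037,071.24 m³

6040000 m³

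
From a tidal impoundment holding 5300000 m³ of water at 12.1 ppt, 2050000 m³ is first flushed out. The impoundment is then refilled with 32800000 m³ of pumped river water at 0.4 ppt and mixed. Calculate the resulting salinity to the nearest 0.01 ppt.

1.45 ppt

Remaining after removal: 3,250,000 m³ at 12.1 ppt (salt = 39,325,000)
After addition: salt = 39,325,000 + 32,800,000×0.4 = 52,445,000; volume = 36,050,000 m³
S = 52,445,000 / 36,050,000 = 1.4548 ppt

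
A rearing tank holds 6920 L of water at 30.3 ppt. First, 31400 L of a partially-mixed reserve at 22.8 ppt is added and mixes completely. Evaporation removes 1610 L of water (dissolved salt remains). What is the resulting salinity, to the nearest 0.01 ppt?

25.21 ppt

After mixing: salt = 6,920×30.3 + 31,400×22.8 = 925,596; volume = 38,320 L
After evaporation: salt unchanged = 925,596; volume = 38,320 − 1,610 = 36,710 L
S = 925,596 / 36,710 = 25.2137 ppt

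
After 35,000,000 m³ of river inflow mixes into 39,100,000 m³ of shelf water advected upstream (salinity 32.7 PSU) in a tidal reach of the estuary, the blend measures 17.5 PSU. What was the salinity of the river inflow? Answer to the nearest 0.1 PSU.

0.5 PSU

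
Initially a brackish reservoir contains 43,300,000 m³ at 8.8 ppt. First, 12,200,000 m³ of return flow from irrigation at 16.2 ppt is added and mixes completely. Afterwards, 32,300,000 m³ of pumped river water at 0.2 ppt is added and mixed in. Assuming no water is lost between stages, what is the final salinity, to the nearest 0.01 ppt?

Conserving salt mass:
Initial salt = 43,300,000×8.8 = 381,040,000
After stage 1: salt = 381,040,000 + 12,200,000×16.2 = 578,680,000; volume = 55,500,000 m³; S = 10.427 ppt
After stage 2: salt = 578,680,000 + 32,300,000×0.2 = 585,140,000; volume = 87,800,000 m³
S = 585,140,000 / 87,800,000 = 6.6645 ppt

6.66 ppt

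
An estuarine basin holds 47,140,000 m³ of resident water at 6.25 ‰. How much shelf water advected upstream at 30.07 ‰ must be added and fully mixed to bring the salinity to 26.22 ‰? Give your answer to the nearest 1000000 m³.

245000000 m³

Salt balance: 47,140,000×6.25 + V×30.07 = (47,140,000+V)×26.22
294,625,000 + 30.07V = 1,236,010,800 + 26.22V
941,385,800 = 3.85V
V = 244,515,792.21 m³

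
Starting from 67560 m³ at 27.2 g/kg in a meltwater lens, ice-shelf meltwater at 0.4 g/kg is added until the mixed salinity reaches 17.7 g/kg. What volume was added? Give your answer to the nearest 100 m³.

37100 m³

Salt balance: 67,560×27.2 + V×0.4 = (67,560+V)×17.7
1,837,632 + 0.4V = 1,195,812 + 17.7V
641,820 = 17.3V
V = 37,099.42 m³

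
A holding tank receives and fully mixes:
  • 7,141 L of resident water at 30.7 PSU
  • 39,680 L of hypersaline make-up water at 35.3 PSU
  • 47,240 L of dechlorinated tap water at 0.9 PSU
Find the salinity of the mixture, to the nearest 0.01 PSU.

Salt balance:
salt = 7,141×30.7 + 39,680×35.3 + 47,240×0.9 = 219,228.7 + 1,400,704 + 42,516 = 1,662,448.7
volume = 7,141 + 39,680 + 47,240 = 94,061 L
S = 1,662,448.7 / 94,061 = 17.6742 PSU

17.67 PSU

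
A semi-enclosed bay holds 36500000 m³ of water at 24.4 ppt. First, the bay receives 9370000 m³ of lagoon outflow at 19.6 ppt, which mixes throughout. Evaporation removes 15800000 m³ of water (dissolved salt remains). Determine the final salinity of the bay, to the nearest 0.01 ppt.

35.73 ppt

After mixing: salt = 36,500,000×24.4 + 9,370,000×19.6 = 1,074,252,000; volume = 45,870,000 m³
After evaporation: salt unchanged = 1,074,252,000; volume = 45,870,000 − 15,800,000 = 30,070,000 m³
S = 1,074,252,000 / 30,070,000 = 35.725 ppt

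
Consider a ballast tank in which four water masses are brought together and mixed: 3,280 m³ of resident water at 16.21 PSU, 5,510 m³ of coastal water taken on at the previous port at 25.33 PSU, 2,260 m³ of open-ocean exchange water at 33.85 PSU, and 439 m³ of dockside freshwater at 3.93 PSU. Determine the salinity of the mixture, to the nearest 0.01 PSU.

Conserving salt mass:
salt = 3,280×16.21 + 5,510×25.33 + 2,260×33.85 + 439×3.93 = 53,168.8 + 139,568.3 + 76,501 + 1,725.27 = 270,963.37
volume = 3,280 + 5,510 + 2,260 + 439 = 11,489 m³
S = 270,963.37 / 11,489 = 23.5846 PSU

23.58 PSU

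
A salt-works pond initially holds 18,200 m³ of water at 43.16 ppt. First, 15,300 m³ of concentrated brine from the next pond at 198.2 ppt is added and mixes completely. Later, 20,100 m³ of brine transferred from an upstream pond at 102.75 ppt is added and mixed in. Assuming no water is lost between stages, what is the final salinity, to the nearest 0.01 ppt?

109.76 ppt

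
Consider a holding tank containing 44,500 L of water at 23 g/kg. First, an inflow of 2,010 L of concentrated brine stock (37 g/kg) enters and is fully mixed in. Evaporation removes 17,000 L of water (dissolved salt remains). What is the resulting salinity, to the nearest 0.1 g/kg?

37.2 g/kg

After mixing: salt = 44,500×23 + 2,010×37 = 1,097,870; volume = 46,510 L
After evaporation: salt unchanged = 1,097,870; volume = 46,510 − 17,000 = 29,510 L
S = 1,097,870 / 29,510 = 37.2033 g/kg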